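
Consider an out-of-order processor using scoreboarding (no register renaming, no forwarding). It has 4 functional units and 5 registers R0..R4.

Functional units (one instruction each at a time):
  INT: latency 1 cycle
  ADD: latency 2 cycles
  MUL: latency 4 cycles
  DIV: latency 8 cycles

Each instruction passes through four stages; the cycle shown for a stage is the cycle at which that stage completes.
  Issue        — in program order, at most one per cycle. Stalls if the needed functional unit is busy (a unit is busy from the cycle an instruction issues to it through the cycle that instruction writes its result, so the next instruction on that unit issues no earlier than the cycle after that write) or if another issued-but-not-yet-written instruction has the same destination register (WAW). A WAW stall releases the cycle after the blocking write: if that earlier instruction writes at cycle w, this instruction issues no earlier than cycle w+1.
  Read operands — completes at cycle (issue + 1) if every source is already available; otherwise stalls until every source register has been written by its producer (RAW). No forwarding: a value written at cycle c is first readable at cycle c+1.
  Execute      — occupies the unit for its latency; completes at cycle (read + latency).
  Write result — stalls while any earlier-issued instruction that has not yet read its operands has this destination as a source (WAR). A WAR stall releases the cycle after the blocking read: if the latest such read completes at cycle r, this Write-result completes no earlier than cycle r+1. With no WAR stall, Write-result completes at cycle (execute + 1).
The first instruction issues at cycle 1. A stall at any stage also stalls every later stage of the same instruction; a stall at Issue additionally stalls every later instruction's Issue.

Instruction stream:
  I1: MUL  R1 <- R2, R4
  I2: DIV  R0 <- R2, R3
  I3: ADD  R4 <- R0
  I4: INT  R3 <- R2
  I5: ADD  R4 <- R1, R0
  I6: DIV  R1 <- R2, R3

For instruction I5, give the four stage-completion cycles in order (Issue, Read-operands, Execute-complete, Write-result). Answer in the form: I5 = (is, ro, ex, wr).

I5 = (17, 18, 20, 21)

[I1] 1/2/6/7
[I2] 2/3/11/12
[I3] 3/13/15/16  (RAW R0: wait I2 write@12)
[I4] 4/5/6/7
[I5] 17/18/20/21  (struct: ADD busy until I3 writes@16)
[I6] 18/19/27/28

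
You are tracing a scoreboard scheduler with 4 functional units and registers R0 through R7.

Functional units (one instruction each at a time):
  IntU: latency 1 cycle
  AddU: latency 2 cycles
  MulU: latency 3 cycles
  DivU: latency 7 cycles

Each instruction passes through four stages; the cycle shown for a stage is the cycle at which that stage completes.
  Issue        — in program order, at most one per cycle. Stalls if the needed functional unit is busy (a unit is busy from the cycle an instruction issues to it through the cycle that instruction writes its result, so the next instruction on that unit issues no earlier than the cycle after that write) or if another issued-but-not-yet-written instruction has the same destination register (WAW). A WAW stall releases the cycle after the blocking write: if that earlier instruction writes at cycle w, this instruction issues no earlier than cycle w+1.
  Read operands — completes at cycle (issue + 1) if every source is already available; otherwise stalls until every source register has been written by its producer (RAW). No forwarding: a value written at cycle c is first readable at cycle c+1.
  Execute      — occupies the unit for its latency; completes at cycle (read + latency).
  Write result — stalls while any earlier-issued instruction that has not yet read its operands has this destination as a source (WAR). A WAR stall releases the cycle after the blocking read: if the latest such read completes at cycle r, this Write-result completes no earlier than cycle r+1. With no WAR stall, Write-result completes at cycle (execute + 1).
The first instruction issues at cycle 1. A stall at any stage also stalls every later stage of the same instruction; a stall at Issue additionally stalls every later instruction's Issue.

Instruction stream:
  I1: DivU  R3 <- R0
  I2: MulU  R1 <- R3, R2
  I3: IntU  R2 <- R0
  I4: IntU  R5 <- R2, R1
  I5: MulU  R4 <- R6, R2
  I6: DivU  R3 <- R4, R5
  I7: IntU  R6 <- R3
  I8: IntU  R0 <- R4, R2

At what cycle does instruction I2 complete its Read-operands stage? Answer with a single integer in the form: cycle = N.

cycle 1: I1→DivU
cycle 2: I1 RO; I2→MulU
cycle 3: I3→IntU
cycle 4: I3 RO
cycle 5: I3 EX
cycle 9: I1 EX
cycle 10: I1 WR R3
cycle 11: I2 RO
cycle 12: I3 WR R2
cycle 13: I4→IntU
cycle 14: I2 EX
cycle 15: I2 WR R1
cycle 16: I4 RO; I5→MulU
cycle 17: I4 EX; I5 RO; I6→DivU
cycle 18: I4 WR R5
cycle 19: I7→IntU
cycle 20: I5 EX
cycle 21: I5 WR R4
cycle 22: I6 RO
cycle 29: I6 EX
cycle 30: I6 WR R3
cycle 31: I7 RO
cycle 32: I7 EX
cycle 33: I7 WR R6
cycle 34: I8→IntU
cycle 35: I8 RO
cycle 36: I8 EX
cycle 37: I8 WR R0

cycle = 11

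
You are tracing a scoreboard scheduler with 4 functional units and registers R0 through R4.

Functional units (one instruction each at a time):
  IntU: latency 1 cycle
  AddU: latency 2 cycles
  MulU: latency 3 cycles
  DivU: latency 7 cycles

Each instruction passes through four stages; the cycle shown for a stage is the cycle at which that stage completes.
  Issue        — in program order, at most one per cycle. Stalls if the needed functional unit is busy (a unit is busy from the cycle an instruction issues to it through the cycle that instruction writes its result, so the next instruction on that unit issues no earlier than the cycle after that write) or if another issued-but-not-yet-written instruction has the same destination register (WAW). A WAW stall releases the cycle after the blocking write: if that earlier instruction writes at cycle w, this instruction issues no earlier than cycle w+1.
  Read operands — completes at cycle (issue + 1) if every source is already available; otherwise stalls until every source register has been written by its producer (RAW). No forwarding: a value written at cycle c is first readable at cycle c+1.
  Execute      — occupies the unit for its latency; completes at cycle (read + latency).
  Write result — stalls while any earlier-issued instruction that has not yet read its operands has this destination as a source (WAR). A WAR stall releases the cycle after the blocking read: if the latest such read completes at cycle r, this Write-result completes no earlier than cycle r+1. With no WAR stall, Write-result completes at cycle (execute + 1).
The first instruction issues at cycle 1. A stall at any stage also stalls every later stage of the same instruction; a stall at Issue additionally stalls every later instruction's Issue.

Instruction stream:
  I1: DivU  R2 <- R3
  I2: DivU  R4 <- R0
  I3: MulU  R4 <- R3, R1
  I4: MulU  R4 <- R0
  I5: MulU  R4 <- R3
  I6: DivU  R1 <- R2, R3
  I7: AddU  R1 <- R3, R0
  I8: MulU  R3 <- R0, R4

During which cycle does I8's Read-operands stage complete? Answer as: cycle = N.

  I1 | 1 | 2 | 9 | 10
  I2 | 11 | 12 | 19 | 20   struct: DivU busy until I1 writes@10
  I3 | 21 | 22 | 25 | 26   WAW R4: wait I2 write@20
  I4 | 27 | 28 | 31 | 32   struct: MulU busy until I3 writes@26
  I5 | 33 | 34 | 37 | 38   struct: MulU busy until I4 writes@32
  I6 | 34 | 35 | 42 | 43
  I7 | 44 | 45 | 47 | 48   WAW R1: wait I6 write@43
  I8 | 45 | 46 | 49 | 50

cycle = 46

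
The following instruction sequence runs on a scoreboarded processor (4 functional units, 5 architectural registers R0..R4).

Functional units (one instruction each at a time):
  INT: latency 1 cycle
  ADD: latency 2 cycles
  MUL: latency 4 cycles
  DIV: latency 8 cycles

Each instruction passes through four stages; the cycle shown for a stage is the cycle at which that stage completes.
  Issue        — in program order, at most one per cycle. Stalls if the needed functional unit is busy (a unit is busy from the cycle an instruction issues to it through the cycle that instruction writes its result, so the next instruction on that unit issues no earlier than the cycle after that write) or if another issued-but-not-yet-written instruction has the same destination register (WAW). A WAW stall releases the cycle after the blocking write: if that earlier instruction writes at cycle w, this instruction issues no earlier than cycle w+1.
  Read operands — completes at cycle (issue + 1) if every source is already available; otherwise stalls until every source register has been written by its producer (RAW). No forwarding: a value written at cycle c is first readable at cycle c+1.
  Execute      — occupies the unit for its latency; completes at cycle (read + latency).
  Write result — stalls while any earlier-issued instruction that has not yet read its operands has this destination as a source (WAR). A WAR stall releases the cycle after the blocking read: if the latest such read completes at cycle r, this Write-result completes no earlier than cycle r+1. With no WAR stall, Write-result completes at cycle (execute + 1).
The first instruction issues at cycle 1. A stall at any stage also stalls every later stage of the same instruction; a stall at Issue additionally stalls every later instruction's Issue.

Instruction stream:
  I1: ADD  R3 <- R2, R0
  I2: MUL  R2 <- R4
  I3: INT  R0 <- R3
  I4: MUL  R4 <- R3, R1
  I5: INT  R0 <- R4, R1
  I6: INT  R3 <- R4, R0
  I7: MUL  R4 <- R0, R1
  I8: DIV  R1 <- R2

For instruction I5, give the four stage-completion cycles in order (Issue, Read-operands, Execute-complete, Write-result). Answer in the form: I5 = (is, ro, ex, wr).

I5 = (10, 16, 17, 18)

I1: IS=1 RO=2 EX=4 WR=5
I2: IS=2 RO=3 EX=7 WR=8
I3: IS=3 RO=6 EX=7 WR=8  [RAW R3: wait I1 write@5]
I4: IS=9 RO=10 EX=14 WR=15  [struct: MUL busy until I2 writes@8]
I5: IS=10 RO=16 EX=17 WR=18  [RAW R4: wait I4 write@15]
I6: IS=19 RO=20 EX=21 WR=22  [struct: INT busy until I5 writes@18]
I7: IS=20 RO=21 EX=25 WR=26
I8: IS=21 RO=22 EX=30 WR=31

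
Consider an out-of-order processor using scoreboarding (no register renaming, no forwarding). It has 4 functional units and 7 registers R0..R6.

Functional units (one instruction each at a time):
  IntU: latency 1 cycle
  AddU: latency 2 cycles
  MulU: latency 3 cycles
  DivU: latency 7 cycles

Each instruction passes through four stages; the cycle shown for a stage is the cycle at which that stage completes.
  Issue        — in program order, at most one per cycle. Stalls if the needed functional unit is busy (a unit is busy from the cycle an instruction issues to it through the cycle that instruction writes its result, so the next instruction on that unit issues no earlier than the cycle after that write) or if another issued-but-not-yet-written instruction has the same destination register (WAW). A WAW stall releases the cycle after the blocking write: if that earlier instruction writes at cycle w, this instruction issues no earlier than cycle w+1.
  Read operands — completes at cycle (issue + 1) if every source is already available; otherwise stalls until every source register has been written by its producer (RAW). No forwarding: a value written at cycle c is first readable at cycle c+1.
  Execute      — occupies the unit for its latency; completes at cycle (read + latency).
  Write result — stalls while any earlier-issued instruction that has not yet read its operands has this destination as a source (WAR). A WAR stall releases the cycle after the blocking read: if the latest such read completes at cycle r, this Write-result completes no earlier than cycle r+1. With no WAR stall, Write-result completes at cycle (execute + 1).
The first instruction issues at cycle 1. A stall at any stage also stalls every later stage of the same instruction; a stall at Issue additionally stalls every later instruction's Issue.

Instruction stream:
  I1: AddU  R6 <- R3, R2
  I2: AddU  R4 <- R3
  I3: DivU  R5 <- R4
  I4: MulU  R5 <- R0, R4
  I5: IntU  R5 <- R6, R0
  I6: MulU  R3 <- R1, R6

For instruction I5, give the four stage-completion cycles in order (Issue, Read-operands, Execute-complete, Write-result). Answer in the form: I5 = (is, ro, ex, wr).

I5 = (26, 27, 28, 29)

I1 -> (1, 2, 4, 5)
I2 -> (6, 7, 9, 10)  // struct: AddU busy until I1 writes@5
I3 -> (7, 11, 18, 19)  // RAW R4: wait I2 write@10
I4 -> (20, 21, 24, 25)  // WAW R5: wait I3 write@19
I5 -> (26, 27, 28, 29)  // WAW R5: wait I4 write@25
I6 -> (27, 28, 31, 32)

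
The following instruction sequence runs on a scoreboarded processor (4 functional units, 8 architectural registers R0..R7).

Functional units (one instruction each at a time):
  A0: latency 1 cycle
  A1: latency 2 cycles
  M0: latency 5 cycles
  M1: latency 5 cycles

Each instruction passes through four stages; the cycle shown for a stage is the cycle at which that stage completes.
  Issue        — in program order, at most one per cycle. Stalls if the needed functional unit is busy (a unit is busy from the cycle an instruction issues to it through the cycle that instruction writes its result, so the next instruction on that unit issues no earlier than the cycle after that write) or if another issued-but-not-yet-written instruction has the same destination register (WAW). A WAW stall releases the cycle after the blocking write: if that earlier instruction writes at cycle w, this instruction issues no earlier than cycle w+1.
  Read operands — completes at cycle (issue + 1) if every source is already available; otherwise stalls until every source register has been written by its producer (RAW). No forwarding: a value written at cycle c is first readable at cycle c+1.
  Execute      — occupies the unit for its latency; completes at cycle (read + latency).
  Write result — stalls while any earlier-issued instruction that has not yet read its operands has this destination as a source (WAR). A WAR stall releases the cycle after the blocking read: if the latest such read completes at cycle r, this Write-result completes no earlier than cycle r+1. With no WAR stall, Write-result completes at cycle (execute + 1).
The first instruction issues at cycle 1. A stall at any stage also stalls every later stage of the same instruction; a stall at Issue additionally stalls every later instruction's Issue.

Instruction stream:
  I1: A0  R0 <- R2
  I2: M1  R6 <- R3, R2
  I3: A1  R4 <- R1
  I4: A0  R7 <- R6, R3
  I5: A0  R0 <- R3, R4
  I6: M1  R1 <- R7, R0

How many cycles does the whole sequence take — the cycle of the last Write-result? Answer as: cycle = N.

cycle = 23

t=1  I1 dispatched to A0
t=2  I1 operands ready · I2 dispatched to M1
t=3  I1 complete · I2 operands ready · I3 dispatched to A1
t=4  R0←I1 · I3 operands ready
t=5  I4 dispatched to A0
t=6  I3 complete
t=7  R4←I3
t=8  I2 complete
t=9  R6←I2
t=10  I4 operands ready
t=11  I4 complete
t=12  R7←I4
t=13  I5 dispatched to A0
t=14  I5 operands ready · I6 dispatched to M1
t=15  I5 complete
t=16  R0←I5
t=17  I6 operands ready
t=22  I6 complete
t=23  R1←I6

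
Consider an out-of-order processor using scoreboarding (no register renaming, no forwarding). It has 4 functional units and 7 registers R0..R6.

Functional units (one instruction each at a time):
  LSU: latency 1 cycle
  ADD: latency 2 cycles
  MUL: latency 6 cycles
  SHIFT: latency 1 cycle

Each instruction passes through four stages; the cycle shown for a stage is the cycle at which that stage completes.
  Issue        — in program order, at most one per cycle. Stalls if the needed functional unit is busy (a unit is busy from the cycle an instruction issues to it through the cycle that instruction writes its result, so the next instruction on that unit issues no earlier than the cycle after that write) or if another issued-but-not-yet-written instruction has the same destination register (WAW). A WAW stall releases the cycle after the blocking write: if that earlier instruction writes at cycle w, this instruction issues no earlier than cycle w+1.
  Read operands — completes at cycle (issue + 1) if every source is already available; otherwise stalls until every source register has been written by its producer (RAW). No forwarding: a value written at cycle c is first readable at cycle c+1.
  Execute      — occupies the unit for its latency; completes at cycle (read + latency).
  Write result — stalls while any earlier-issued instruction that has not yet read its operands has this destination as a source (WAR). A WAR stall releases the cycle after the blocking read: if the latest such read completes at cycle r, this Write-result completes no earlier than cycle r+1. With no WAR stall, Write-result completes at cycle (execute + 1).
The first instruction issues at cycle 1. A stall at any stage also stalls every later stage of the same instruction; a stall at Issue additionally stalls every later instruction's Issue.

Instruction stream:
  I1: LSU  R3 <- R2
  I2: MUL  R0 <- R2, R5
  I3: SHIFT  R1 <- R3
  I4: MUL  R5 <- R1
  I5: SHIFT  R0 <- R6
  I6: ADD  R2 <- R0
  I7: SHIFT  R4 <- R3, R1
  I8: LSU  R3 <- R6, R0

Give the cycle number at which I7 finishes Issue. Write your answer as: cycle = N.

cycle = 16

[1] I1→LSU
[2] I1 RO; I2→MUL
[3] I1 EX; I2 RO; I3→SHIFT
[4] I1 WR R3
[5] I3 RO
[6] I3 EX
[7] I3 WR R1
[9] I2 EX
[10] I2 WR R0
[11] I4→MUL
[12] I4 RO; I5→SHIFT
[13] I5 RO; I6→ADD
[14] I5 EX
[15] I5 WR R0
[16] I6 RO; I7→SHIFT
[17] I7 RO; I8→LSU
[18] I4 EX; I6 EX; I7 EX; I8 RO
[19] I4 WR R5; I6 WR R2; I7 WR R4; I8 EX
[20] I8 WR R3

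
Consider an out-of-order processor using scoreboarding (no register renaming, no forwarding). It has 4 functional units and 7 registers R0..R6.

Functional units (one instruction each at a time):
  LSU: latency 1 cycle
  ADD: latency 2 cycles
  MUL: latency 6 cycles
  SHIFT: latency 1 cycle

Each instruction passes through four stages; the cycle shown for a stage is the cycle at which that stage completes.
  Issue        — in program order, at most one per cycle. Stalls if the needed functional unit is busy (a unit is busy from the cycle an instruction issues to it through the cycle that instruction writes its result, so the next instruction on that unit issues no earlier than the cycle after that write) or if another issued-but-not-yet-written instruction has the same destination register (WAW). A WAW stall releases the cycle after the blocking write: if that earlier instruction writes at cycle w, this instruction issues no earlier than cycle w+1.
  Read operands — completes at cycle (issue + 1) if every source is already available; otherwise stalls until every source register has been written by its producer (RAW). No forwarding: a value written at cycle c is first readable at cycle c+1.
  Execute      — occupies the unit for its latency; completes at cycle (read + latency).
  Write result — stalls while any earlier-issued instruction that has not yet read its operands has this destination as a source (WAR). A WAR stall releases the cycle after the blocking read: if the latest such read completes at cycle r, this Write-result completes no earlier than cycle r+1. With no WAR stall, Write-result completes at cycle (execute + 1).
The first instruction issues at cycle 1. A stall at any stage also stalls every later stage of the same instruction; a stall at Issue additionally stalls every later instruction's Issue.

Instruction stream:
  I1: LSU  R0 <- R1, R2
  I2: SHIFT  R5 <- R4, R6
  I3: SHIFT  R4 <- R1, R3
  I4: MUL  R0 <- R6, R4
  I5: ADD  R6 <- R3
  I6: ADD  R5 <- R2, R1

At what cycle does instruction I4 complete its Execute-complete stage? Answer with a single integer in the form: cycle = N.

t=1  issue I1 (LSU)
t=2  I1 read-ops, issue I2 (SHIFT)
t=3  I1 finished on LSU, I2 read-ops
t=4  I1→R0, I2 finished on SHIFT
t=5  I2→R5
t=6  issue I3 (SHIFT)
t=7  I3 read-ops, issue I4 (MUL)
t=8  I3 finished on SHIFT, issue I5 (ADD)
t=9  I3→R4, I5 read-ops
t=10  I4 read-ops
t=11  I5 finished on ADD
t=12  I5→R6
t=13  issue I6 (ADD)
t=14  I6 read-ops
t=16  I4 finished on MUL, I6 finished on ADD
t=17  I4→R0, I6→R5

cycle = 16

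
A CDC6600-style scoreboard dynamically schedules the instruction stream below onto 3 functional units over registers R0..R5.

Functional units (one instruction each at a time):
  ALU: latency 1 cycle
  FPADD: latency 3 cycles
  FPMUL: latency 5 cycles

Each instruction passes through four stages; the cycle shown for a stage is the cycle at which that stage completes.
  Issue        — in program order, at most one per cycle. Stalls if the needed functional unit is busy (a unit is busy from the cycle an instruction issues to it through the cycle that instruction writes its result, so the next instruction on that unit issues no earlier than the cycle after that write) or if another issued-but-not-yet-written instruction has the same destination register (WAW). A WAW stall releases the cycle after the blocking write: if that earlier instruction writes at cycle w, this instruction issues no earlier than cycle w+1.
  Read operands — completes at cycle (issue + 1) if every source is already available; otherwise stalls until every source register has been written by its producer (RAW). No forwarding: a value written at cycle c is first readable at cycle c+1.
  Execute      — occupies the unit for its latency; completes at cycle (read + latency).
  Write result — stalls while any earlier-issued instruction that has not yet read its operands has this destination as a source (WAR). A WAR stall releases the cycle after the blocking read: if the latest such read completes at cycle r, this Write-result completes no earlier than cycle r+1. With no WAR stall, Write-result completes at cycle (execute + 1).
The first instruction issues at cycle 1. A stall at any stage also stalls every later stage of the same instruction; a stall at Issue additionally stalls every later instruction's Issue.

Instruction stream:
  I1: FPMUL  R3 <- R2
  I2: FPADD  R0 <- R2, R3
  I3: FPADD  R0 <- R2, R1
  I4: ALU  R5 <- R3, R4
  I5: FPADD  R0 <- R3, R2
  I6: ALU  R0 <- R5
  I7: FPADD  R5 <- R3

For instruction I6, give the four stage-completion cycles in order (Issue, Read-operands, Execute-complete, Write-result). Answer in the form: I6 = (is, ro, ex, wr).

[1] I1→FPMUL
[2] I1 RO | I2→FPADD
[7] I1 EX
[8] I1 WR R3
[9] I2 RO
[12] I2 EX
[13] I2 WR R0
[14] I3→FPADD
[15] I3 RO | I4→ALU
[16] I4 RO
[17] I4 EX
[18] I3 EX | I4 WR R5
[19] I3 WR R0
[20] I5→FPADD
[21] I5 RO
[24] I5 EX
[25] I5 WR R0
[26] I6→ALU
[27] I6 RO | I7→FPADD
[28] I6 EX | I7 RO
[29] I6 WR R0
[31] I7 EX
[32] I7 WR R5

I6 = (26, 27, 28, 29)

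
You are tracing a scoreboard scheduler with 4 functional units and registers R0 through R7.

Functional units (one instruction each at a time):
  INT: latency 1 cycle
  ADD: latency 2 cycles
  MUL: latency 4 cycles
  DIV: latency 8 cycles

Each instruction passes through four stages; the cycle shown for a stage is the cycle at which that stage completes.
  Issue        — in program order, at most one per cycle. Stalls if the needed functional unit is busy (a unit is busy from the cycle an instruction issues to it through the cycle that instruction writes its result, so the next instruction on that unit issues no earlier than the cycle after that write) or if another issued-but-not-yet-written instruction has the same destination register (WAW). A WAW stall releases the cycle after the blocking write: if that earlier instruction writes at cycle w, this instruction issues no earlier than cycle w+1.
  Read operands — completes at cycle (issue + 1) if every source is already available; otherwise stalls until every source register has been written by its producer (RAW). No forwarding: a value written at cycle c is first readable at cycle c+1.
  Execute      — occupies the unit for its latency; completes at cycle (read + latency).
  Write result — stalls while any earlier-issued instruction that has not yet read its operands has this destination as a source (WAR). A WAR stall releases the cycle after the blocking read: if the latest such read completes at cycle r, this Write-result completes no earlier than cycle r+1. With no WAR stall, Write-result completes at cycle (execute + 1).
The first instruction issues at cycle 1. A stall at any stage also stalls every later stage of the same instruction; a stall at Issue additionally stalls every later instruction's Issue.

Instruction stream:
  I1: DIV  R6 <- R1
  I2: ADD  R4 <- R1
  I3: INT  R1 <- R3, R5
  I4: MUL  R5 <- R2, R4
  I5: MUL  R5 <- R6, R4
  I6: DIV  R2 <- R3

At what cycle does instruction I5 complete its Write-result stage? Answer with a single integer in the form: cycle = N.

I1: IS=1 RO=2 EX=10 WR=11
I2: IS=2 RO=3 EX=5 WR=6
I3: IS=3 RO=4 EX=5 WR=6
I4: IS=4 RO=7 EX=11 WR=12  [RAW R4: wait I2 write@6]
I5: IS=13 RO=14 EX=18 WR=19  [struct: MUL busy until I4 writes@12]
I6: IS=14 RO=15 EX=23 WR=24

cycle = 19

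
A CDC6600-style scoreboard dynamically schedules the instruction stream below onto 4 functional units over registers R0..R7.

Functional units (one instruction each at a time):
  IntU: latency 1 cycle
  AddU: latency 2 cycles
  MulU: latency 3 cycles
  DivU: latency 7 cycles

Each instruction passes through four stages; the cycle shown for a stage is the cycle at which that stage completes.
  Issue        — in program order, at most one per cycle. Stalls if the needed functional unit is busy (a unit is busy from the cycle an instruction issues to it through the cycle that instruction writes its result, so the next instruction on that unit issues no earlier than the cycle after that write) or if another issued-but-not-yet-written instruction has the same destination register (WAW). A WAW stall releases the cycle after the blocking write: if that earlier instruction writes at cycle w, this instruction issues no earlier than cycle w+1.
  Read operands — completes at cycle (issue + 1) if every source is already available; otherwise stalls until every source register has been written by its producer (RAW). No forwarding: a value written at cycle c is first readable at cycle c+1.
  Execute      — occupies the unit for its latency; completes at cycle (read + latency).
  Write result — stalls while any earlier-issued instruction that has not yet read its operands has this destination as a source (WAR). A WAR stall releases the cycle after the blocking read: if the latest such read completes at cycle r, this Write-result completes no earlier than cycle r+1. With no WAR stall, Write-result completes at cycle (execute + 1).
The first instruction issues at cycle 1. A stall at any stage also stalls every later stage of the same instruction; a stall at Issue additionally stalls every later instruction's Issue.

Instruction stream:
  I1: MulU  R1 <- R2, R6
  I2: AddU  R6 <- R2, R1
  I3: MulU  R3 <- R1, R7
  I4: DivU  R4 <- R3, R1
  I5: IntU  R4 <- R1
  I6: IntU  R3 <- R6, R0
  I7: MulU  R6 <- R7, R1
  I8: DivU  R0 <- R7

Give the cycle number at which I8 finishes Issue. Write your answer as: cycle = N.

I1 -> (1, 2, 5, 6)
I2 -> (2, 7, 9, 10)  // RAW R1: wait I1 write@6
I3 -> (7, 8, 11, 12)  // struct: MulU busy until I1 writes@6
I4 -> (8, 13, 20, 21)  // RAW R3: wait I3 write@12
I5 -> (22, 23, 24, 25)  // WAW R4: wait I4 write@21
I6 -> (26, 27, 28, 29)  // struct: IntU busy until I5 writes@25
I7 -> (27, 28, 31, 32)
I8 -> (28, 29, 36, 37)

cycle = 28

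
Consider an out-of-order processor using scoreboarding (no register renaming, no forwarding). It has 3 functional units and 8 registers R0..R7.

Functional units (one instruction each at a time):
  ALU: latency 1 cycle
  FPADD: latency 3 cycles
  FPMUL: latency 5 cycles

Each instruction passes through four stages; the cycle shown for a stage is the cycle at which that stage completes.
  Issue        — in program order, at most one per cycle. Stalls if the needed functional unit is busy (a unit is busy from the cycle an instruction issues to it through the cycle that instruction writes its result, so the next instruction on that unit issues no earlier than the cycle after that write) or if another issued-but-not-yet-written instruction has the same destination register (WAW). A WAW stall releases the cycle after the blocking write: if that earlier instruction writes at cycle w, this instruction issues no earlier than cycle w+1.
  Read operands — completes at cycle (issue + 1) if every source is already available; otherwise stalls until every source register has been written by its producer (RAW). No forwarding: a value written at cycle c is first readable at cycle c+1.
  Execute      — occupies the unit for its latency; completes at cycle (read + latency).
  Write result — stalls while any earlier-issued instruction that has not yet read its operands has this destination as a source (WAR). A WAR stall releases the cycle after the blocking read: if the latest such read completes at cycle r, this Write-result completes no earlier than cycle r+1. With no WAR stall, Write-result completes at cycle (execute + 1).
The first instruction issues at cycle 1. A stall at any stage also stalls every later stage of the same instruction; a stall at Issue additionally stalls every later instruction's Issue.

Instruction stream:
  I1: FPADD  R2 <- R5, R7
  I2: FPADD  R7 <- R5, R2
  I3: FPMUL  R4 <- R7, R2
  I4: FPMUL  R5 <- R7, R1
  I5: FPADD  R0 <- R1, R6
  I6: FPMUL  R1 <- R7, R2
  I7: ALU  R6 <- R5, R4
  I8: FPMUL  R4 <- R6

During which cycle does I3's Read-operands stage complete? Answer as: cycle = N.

cycle = 13

I1 -> (1, 2, 5, 6)
I2 -> (7, 8, 11, 12)  // struct: FPADD busy until I1 writes@6
I3 -> (8, 13, 18, 19)  // RAW R7: wait I2 write@12
I4 -> (20, 21, 26, 27)  // struct: FPMUL busy until I3 writes@19
I5 -> (21, 22, 25, 26)
I6 -> (28, 29, 34, 35)  // struct: FPMUL busy until I4 writes@27
I7 -> (29, 30, 31, 32)
I8 -> (36, 37, 42, 43)  // struct: FPMUL busy until I6 writes@35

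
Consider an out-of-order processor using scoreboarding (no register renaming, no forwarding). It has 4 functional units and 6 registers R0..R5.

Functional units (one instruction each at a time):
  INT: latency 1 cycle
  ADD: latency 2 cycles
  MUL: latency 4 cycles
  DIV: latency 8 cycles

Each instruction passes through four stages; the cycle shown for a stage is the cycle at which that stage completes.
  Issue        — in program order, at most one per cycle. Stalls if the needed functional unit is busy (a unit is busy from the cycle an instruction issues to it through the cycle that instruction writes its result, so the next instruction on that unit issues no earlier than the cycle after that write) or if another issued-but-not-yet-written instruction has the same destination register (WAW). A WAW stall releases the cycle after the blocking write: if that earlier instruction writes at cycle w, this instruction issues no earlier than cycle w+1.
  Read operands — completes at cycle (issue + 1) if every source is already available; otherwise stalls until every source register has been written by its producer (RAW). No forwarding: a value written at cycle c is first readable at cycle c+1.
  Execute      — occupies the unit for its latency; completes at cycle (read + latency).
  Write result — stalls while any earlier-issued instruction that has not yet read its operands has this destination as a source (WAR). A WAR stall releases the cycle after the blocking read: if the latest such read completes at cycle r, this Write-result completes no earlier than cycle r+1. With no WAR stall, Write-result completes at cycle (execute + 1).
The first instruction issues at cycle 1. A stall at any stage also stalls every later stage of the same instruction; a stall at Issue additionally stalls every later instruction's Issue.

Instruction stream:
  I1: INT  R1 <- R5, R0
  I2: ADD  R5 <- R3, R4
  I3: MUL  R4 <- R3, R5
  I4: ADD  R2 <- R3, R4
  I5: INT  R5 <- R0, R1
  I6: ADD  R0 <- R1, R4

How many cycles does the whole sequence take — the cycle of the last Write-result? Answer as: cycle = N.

cycle = 21

t=1  I1 dispatched to INT
t=2  I1 operands ready; I2 dispatched to ADD
t=3  I1 complete; I2 operands ready; I3 dispatched to MUL
t=4  R1←I1
t=5  I2 complete
t=6  R5←I2
t=7  I3 operands ready; I4 dispatched to ADD
t=8  I5 dispatched to INT
t=9  I5 operands ready
t=10  I5 complete
t=11  I3 complete; R5←I5
t=12  R4←I3
t=13  I4 operands ready
t=15  I4 complete
t=16  R2←I4
t=17  I6 dispatched to ADD
t=18  I6 operands ready
t=20  I6 complete
t=21  R0←I6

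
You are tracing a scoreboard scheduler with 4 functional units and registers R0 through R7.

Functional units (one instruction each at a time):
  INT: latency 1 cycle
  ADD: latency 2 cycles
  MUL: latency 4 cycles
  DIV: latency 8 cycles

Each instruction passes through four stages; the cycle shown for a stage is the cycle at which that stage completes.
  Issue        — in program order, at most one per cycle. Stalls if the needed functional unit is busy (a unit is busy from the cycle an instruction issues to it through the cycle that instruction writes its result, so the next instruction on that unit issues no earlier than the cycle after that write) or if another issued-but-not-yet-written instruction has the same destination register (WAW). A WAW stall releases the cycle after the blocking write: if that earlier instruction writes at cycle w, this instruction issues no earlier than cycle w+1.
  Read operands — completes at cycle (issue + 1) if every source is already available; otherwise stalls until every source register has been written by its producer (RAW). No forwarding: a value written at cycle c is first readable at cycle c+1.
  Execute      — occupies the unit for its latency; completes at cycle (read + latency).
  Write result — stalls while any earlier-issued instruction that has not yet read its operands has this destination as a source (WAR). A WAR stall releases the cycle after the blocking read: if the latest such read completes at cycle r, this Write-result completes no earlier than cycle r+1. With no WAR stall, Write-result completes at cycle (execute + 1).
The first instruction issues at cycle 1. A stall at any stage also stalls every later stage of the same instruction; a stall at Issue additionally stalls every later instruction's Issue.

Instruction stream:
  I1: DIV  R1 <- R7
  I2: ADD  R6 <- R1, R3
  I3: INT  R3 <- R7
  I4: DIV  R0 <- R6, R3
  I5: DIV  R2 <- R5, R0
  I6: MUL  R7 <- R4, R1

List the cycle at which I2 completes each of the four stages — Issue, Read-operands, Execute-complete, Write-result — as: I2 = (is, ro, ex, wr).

I2 = (2, 12, 14, 15)

[I1] 1/2/10/11
[I2] 2/12/14/15  (RAW R1: wait I1 write@11)
[I3] 3/4/5/13  (WAR R3: wait I2 read@12)
[I4] 12/16/24/25  (struct: DIV busy until I1 writes@11; RAW R6: wait I2 write@15)
[I5] 26/27/35/36  (struct: DIV busy until I4 writes@25)
[I6] 27/28/32/33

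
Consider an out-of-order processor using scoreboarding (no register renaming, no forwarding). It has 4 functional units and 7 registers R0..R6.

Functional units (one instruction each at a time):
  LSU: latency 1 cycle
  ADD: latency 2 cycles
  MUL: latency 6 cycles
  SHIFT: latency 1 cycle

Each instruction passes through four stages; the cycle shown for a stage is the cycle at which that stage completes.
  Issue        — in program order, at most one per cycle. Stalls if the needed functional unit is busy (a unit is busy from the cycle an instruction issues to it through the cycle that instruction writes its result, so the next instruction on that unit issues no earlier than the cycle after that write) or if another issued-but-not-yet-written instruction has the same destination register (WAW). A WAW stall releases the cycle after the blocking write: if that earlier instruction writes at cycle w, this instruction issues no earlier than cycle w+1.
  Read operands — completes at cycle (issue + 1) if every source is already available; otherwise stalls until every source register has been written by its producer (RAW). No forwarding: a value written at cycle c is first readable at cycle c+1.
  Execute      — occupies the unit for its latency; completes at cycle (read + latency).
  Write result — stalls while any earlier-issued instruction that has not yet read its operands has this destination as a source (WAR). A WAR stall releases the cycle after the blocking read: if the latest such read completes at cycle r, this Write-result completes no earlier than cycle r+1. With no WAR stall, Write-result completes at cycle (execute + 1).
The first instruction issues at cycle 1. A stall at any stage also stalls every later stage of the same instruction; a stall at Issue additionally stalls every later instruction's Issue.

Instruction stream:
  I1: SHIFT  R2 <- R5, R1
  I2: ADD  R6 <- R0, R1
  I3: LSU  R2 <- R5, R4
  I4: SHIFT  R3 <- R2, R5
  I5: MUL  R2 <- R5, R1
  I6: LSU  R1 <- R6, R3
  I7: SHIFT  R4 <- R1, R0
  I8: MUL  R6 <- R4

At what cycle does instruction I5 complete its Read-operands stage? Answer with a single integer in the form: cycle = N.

cycle = 10

  I1 | 1 | 2 | 3 | 4
  I2 | 2 | 3 | 5 | 6
  I3 | 5 | 6 | 7 | 8   WAW R2: wait I1 write@4
  I4 | 6 | 9 | 10 | 11   RAW R2: wait I3 write@8
  I5 | 9 | 10 | 16 | 17   WAW R2: wait I3 write@8
  I6 | 10 | 12 | 13 | 14   RAW R3: wait I4 write@11
  I7 | 12 | 15 | 16 | 17   struct: SHIFT busy until I4 writes@11 · RAW R1: wait I6 write@14
  I8 | 18 | 19 | 25 | 26   struct: MUL busy until I5 writes@17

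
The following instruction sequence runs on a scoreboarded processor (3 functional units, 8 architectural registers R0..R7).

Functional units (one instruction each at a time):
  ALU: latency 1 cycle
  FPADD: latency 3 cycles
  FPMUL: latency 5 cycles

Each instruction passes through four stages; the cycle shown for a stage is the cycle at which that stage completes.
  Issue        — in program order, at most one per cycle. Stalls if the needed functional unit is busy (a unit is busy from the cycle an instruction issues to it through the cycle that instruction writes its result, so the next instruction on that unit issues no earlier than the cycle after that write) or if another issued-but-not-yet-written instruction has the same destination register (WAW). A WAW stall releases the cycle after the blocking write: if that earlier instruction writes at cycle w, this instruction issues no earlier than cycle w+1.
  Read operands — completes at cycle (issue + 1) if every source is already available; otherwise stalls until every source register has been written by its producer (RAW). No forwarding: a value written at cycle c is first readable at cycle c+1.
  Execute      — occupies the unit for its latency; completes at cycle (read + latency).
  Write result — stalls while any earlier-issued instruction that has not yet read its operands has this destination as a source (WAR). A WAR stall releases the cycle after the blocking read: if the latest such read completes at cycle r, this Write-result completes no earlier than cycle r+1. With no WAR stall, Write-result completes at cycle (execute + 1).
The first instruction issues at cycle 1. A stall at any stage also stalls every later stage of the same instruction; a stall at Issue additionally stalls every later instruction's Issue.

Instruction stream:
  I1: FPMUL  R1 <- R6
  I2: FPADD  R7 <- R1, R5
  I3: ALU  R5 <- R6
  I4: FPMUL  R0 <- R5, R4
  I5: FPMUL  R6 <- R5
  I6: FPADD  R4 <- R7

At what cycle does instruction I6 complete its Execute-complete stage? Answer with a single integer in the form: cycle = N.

cycle 1: I1 dispatched to FPMUL
cycle 2: I1 operands ready | I2 dispatched to FPADD
cycle 3: I3 dispatched to ALU
cycle 4: I3 operands ready
cycle 5: I3 complete
cycle 7: I1 complete
cycle 8: R1←I1
cycle 9: I2 operands ready | I4 dispatched to FPMUL
cycle 10: R5←I3
cycle 11: I4 operands ready
cycle 12: I2 complete
cycle 13: R7←I2
cycle 16: I4 complete
cycle 17: R0←I4
cycle 18: I5 dispatched to FPMUL
cycle 19: I5 operands ready | I6 dispatched to FPADD
cycle 20: I6 operands ready
cycle 23: I6 complete
cycle 24: I5 complete | R4←I6
cycle 25: R6←I5

cycle = 23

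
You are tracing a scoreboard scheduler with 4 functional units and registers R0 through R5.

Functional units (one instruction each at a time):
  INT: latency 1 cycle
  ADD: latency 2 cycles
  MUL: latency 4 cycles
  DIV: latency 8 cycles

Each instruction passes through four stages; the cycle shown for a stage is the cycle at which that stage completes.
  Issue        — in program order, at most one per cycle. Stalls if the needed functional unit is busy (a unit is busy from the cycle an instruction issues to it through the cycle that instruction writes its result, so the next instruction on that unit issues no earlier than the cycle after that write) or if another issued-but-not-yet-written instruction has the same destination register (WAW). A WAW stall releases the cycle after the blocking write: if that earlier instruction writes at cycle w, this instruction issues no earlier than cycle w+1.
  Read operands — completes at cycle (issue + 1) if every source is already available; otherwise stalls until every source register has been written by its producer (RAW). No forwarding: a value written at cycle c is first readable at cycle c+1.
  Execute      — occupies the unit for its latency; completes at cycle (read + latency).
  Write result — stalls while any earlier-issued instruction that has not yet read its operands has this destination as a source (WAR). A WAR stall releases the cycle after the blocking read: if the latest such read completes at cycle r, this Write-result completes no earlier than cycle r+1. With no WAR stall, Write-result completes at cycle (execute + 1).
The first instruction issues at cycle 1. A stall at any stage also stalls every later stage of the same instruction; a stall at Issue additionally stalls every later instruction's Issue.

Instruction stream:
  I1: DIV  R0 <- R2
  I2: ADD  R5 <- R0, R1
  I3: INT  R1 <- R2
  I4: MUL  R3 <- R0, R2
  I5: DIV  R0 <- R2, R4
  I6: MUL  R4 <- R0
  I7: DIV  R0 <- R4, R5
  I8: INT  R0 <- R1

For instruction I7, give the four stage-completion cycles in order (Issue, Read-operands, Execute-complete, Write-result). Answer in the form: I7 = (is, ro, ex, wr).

I7 = (23, 29, 37, 38)

[1] I1 dispatched to DIV
[2] I1 operands ready; I2 dispatched to ADD
[3] I3 dispatched to INT
[4] I3 operands ready; I4 dispatched to MUL
[5] I3 complete
[10] I1 complete
[11] R0←I1
[12] I2 operands ready; I4 operands ready; I5 dispatched to DIV
[13] R1←I3; I5 operands ready
[14] I2 complete
[15] R5←I2
[16] I4 complete
[17] R3←I4
[18] I6 dispatched to MUL
[21] I5 complete
[22] R0←I5
[23] I6 operands ready; I7 dispatched to DIV
[27] I6 complete
[28] R4←I6
[29] I7 operands ready
[37] I7 complete
[38] R0←I7
[39] I8 dispatched to INT
[40] I8 operands ready
[41] I8 complete
[42] R0←I8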